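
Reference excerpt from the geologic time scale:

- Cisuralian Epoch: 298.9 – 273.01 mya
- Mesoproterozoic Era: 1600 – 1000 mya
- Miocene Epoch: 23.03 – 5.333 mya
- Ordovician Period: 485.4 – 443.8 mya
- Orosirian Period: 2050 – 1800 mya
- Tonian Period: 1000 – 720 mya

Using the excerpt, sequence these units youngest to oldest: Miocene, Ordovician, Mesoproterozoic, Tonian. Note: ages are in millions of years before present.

Sorting by start age (ascending Ma, since larger Ma = older): Miocene began 23.03, Ordovician began 485.4, Tonian began 1000, Mesoproterozoic began 1600.

Miocene, then Ordovician, then Tonian, then Mesoproterozoic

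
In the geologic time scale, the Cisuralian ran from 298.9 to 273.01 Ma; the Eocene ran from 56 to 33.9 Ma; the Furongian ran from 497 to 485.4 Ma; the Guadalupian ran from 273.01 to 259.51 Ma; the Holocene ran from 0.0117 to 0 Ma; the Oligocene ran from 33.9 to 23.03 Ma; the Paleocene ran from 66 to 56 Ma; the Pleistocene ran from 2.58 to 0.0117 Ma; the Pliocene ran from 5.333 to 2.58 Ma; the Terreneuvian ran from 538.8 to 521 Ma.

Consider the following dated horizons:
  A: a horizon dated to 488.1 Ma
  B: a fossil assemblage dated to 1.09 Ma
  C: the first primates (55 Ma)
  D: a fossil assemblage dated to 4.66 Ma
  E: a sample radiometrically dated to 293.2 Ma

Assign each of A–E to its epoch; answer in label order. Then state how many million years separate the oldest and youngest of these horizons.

A — Furongian; B — Pleistocene; C — Eocene; D — Pliocene; E — Cisuralian; span 487.01 million years

Match each age against the start–end ranges in the excerpt: A = 488.1 Ma → Furongian (497–485.4); B = 1.09 Ma → Pleistocene (2.58–0.0117); C = 55 Ma → Eocene (56–33.9); D = 4.66 Ma → Pliocene (5.333–2.58); E = 293.2 Ma → Cisuralian (298.9–273.01).
The largest age is 488.1 Ma and the smallest is 1.09 Ma; their difference is 487.01 Myr.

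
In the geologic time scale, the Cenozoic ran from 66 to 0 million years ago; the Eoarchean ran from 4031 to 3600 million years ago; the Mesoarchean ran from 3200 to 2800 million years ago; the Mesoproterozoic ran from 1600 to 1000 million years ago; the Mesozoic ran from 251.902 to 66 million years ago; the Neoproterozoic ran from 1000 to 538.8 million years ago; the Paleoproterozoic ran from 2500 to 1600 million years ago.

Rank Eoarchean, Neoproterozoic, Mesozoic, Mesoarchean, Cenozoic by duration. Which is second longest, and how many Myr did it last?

Eoarchean, 431 million years

Durations: Eoarchean 431; Neoproterozoic 461.2; Mesozoic 185.902; Mesoarchean 400; Cenozoic 66 Myr.
Sorted longest-first: Neoproterozoic (461.2), Eoarchean (431), Mesoarchean (400), Mesozoic (185.902), Cenozoic (66).
The second longest is Eoarchean at 431 Myr.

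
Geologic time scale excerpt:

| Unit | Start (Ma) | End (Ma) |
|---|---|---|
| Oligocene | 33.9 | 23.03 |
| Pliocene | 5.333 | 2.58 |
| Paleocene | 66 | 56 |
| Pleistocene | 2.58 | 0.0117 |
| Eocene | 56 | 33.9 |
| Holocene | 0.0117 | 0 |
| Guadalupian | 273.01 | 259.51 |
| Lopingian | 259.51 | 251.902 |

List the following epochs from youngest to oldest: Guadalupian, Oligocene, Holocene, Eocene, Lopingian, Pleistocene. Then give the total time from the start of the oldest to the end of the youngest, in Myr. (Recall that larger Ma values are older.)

Start ages (Ma): Guadalupian 273.01, Lopingian 259.51, Eocene 56, Oligocene 33.9, Pleistocene 2.58, Holocene 0.0117.
Ordered youngest to oldest: Holocene, Pleistocene, Oligocene, Eocene, Lopingian, Guadalupian.
Span = 273.01 − 0 = 273.01 Myr.

Holocene, Pleistocene, Oligocene, Eocene, Lopingian, Guadalupian; total span 273.01 Myr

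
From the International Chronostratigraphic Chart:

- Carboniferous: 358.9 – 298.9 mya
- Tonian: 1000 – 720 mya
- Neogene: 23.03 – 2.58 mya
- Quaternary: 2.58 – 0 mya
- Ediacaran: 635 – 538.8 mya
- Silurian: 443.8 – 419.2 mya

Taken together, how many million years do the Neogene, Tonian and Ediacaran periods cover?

Duration is start − end for each: (23.03 − 2.58) + (1000 − 720) + (635 − 538.8).
That is 20.45 + 280 + 96.2, which totals 396.65 million years.

396.65 million years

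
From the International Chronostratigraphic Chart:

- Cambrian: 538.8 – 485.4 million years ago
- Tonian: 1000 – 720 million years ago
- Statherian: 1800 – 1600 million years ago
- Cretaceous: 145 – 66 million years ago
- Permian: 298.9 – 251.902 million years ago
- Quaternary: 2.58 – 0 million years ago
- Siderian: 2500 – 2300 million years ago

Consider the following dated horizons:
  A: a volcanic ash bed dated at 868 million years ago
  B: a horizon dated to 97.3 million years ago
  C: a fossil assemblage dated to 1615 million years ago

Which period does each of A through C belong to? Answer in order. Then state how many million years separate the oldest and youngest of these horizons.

A: 868 Ma lies in 1000–720 Ma, so Tonian.
B: 97.3 Ma lies in 145–66 Ma, so Cretaceous.
C: 1615 Ma lies in 1800–1600 Ma, so Statherian.
Oldest = 1615 Ma, youngest = 97.3 Ma → span 1517.7 Myr.

A — Tonian; B — Cretaceous; C — Statherian; span 1517.7 million years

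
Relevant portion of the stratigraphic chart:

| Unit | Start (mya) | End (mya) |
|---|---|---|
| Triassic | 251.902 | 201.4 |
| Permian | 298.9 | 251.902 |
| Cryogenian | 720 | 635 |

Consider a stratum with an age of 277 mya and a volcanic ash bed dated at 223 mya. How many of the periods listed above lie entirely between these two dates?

0

Checking each listed span, none has both start < 277 Ma and end > 223 Ma — every period straddles one of the two dates or lies outside them — so the count is 0.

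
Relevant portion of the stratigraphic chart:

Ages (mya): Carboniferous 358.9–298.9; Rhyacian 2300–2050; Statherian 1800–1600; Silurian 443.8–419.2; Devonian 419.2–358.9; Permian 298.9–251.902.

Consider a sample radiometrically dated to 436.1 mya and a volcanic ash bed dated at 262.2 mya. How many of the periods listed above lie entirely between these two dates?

436.1 Ma sits inside the Silurian (443.8–419.2) and 262.2 Ma inside the Permian (298.9–251.902); neither of those is wholly between the two dates.
The listed periods lying completely between them are Devonian, Carboniferous — 2 in all.

2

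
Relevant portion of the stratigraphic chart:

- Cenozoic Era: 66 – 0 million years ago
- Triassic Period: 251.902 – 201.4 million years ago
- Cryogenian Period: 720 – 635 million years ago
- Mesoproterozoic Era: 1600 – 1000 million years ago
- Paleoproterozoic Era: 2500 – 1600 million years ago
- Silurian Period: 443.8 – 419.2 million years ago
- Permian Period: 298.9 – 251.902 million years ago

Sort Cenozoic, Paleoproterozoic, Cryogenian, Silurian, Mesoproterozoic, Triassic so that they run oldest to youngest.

Paleoproterozoic, Mesoproterozoic, Cryogenian, Silurian, Triassic, Cenozoic

Sorting by start age (descending Ma, since larger Ma = older): Paleoproterozoic start 2500, Mesoproterozoic start 1600, Cryogenian start 720, Silurian start 443.8, Triassic start 251.902, Cenozoic start 66.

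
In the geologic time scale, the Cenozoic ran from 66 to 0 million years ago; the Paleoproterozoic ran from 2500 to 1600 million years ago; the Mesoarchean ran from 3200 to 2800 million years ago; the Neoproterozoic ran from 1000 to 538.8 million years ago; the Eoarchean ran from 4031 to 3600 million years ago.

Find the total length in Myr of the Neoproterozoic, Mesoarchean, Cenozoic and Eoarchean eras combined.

1358.2 million years

Each duration: Neoproterozoic = 461.2; Mesoarchean = 400; Cenozoic = 66; Eoarchean = 431.
Sum: 461.2 + 400 + 66 + 431 = 1358.2 Myr.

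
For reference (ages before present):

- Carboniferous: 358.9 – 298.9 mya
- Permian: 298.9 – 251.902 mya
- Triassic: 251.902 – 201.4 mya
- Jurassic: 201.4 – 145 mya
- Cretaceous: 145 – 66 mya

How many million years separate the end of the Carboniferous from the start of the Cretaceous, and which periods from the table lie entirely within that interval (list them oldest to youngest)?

153.9 million years; Permian, Triassic, Jurassic

The Carboniferous closes at 298.9 Ma and the Cretaceous opens at 145 Ma, so the interval is 298.9 − 145 = 153.9 Myr.
A period fits inside if it starts at or after 298.9 Ma and ends at or before 145 Ma; oldest first that gives Permian, Triassic, Jurassic.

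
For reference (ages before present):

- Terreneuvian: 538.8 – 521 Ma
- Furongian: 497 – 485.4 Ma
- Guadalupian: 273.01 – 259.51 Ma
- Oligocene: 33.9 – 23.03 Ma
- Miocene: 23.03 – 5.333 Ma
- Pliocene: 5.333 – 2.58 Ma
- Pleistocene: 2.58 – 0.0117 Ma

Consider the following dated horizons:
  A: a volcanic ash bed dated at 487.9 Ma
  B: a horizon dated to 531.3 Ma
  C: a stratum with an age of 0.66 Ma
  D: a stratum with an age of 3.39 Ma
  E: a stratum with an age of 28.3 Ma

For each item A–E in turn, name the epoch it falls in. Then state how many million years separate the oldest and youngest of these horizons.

A — Furongian; B — Terreneuvian; C — Pleistocene; D — Pliocene; E — Oligocene; span 530.64 million years

Match each age against the start–end ranges in the excerpt: A = 487.9 Ma → Furongian (497–485.4); B = 531.3 Ma → Terreneuvian (538.8–521); C = 0.66 Ma → Pleistocene (2.58–0.0117); D = 3.39 Ma → Pliocene (5.333–2.58); E = 28.3 Ma → Oligocene (33.9–23.03).
The largest age is 531.3 Ma and the smallest is 0.66 Ma; their difference is 530.64 Myr.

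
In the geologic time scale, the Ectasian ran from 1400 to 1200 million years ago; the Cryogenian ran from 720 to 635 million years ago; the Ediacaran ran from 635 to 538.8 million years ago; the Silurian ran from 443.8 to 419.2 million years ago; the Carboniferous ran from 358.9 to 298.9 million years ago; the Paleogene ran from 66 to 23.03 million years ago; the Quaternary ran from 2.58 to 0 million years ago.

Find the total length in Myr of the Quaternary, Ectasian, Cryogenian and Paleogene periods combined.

330.55 million years

Duration is start − end for each: (2.58 − 0) + (1400 − 1200) + (720 − 635) + (66 − 23.03).
That is 2.58 + 200 + 85 + 42.97, which totals 330.55 million years.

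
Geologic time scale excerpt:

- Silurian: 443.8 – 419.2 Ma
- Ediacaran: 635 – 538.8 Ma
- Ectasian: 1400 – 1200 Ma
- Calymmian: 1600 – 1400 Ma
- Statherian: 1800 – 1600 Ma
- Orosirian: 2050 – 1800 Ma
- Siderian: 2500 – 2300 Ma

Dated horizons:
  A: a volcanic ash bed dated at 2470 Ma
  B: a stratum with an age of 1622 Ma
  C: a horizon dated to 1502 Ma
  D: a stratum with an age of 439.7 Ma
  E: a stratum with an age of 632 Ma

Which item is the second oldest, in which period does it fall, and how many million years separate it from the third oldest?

B, in the Statherian; 120 million years to C

Larger Ma means older, so oldest first: A 2470 > B 1622 > C 1502 > E 632 > D 439.7.
Counting 2 along gives B (1622 Ma); the excerpt puts that inside the Statherian, 1800–1600 Ma.
Next in line is C (1502 Ma), and 1622 − 1502 = 120 Myr.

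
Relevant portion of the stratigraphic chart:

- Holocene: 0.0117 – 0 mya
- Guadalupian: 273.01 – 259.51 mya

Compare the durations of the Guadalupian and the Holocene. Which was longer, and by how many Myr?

Guadalupian, by 13.4883 million years

Guadalupian: 273.01 − 259.51 = 13.5 Myr.
Holocene: 0.0117 − 0 = 0.0117 Myr.
Difference: 13.5 − 0.0117 = 13.4883 Myr, so the Guadalupian was longer.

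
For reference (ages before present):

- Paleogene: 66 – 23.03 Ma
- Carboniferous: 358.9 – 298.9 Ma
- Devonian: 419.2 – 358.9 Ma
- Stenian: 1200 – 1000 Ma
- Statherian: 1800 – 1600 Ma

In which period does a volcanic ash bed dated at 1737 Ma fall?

1737 Ma lies between 1800 and 1600 Ma, so it falls in the Statherian.

Statherian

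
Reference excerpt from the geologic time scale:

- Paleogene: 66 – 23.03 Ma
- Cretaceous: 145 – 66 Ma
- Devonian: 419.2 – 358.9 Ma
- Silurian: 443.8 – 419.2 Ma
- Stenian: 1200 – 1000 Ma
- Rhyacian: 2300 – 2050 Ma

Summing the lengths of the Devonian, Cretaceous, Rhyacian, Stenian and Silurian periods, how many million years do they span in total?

613.9 million years

Duration is start − end for each: (419.2 − 358.9) + (145 − 66) + (2300 − 2050) + (1200 − 1000) + (443.8 − 419.2).
That is 60.3 + 79 + 250 + 200 + 24.6, which totals 613.9 million years.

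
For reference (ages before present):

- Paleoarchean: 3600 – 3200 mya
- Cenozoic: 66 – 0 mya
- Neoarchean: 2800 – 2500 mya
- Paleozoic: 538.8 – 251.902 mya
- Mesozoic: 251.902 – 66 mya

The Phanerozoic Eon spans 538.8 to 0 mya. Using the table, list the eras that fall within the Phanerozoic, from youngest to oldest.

Eras with both bounds inside 538.8–0 Ma: Cenozoic (66–0), Mesozoic (251.902–66), Paleozoic (538.8–251.902).

Cenozoic, Mesozoic, Paleozoic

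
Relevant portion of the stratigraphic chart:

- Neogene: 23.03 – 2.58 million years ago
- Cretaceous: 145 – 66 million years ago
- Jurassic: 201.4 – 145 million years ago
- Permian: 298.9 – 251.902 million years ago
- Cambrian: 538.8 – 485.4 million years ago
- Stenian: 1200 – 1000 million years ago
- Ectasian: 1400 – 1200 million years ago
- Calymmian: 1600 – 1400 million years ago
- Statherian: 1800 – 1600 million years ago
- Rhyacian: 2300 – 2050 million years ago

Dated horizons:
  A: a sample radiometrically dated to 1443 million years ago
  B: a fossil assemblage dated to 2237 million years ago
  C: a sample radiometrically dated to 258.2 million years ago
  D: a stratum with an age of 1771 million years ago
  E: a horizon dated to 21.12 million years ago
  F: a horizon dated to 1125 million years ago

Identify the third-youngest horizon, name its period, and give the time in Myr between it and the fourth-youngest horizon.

F, in the Stenian; 318 million years to A

Sorted youngest-first by Ma: E (21.12), C (258.2), F (1125), A (1443), D (1771), B (2237).
The third youngest is F at 1125 Ma, which lies in 1200–1000 Ma: the Stenian.
The fourth youngest is A at 1443 Ma; separation = |1125 − 1443| = 318 Myr.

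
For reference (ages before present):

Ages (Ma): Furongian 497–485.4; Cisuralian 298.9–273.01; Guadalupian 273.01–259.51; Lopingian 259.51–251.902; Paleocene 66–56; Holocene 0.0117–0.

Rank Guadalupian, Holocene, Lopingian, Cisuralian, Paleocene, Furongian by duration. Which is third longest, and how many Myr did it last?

Furongian, 11.6 million years

Start − end for each: Guadalupian 273.01 − 259.51 = 13.5; Holocene 0.0117 − 0 = 0.0117; Lopingian 259.51 − 251.902 = 7.608; Cisuralian 298.9 − 273.01 = 25.89; Paleocene 66 − 56 = 10; Furongian 497 − 485.4 = 11.6.
Ranking these from longest: Cisuralian > Guadalupian > Furongian > Paleocene > Lopingian > Holocene.
Position 3 in that ranking is Furongian, which lasted 11.6 Myr.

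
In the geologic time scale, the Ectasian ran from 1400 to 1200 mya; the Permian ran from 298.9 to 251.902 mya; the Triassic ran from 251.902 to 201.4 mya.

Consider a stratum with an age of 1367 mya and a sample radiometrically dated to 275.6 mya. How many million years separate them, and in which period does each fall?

Elapsed time: 1367 − 275.6 = 1091.4 Myr.
1367 Ma lies within 1400–1200 Ma: Ectasian.
275.6 Ma lies within 298.9–251.902 Ma: Permian.

1091.4 million years apart; the first in the Ectasian, the second in the Permian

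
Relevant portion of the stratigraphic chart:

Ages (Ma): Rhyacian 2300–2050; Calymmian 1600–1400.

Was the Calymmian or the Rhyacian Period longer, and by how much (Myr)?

Rhyacian, by 50 million years

Calymmian: 1600 − 1400 = 200 Myr.
Rhyacian: 2300 − 2050 = 250 Myr.
Difference: 250 − 200 = 50 Myr, so the Rhyacian was longer.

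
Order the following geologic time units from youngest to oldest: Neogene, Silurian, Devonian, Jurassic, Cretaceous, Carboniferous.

Era membership (oldest first within each) — Paleozoic: Silurian, Devonian, Carboniferous; Mesozoic: Jurassic, Cretaceous; Cenozoic: Neogene. Paleozoic precedes Mesozoic, which precedes Cenozoic. Concatenating the groups in that era order and then reversing gives youngest to oldest.

Neogene, then Cretaceous, then Jurassic, then Carboniferous, then Devonian, then Silurian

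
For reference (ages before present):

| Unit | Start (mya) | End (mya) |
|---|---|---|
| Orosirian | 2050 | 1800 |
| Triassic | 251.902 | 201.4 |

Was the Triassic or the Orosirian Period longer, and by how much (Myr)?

Orosirian, by 199.498 million years

Triassic: 251.902 − 201.4 = 50.502 Myr.
Orosirian: 2050 − 1800 = 250 Myr.
Difference: 250 − 50.502 = 199.498 Myr, so the Orosirian was longer.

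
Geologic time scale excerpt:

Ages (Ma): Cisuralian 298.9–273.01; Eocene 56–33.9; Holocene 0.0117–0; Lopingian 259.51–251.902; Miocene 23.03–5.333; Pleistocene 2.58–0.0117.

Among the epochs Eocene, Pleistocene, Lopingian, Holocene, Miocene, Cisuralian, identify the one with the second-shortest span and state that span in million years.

Start − end for each: Eocene 56 − 33.9 = 22.1; Pleistocene 2.58 − 0.0117 = 2.5683; Lopingian 259.51 − 251.902 = 7.608; Holocene 0.0117 − 0 = 0.0117; Miocene 23.03 − 5.333 = 17.697; Cisuralian 298.9 − 273.01 = 25.89.
Ranking these from shortest: Holocene < Pleistocene < Lopingian < Miocene < Eocene < Cisuralian.
Position 2 in that ranking is Pleistocene, which lasted 2.5683 Myr.

Pleistocene, 2.5683 million years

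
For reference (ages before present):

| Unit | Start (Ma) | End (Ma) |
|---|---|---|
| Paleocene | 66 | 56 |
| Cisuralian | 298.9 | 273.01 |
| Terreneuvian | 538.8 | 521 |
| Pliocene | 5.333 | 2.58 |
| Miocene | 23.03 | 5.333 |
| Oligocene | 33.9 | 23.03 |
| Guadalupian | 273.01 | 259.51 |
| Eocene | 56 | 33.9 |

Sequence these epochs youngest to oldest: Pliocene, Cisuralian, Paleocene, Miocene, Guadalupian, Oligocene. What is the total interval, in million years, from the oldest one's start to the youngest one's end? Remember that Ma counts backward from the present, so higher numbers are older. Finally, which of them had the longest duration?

Pliocene, Miocene, Oligocene, Paleocene, Guadalupian, Cisuralian; total span 296.32 Myr; longest is Cisuralian

Start ages (Ma): Cisuralian 298.9, Guadalupian 273.01, Paleocene 66, Oligocene 33.9, Miocene 23.03, Pliocene 5.333.
Ordered youngest to oldest: Pliocene, Miocene, Oligocene, Paleocene, Guadalupian, Cisuralian.
Span = 298.9 − 2.58 = 296.32 Myr.
Durations: Cisuralian 25.89, Miocene 17.697, Guadalupian 13.5, Oligocene 10.87, Paleocene 10, Pliocene 2.753 → longest is Cisuralian (25.89 Myr).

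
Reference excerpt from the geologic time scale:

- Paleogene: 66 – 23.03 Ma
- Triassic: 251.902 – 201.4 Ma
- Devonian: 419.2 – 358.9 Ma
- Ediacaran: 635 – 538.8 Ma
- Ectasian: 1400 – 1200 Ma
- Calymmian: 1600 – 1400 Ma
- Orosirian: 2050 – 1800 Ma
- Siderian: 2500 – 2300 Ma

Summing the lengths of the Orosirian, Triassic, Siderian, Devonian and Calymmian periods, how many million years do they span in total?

Each duration: Orosirian = 250; Triassic = 50.502; Siderian = 200; Devonian = 60.3; Calymmian = 200.
Sum: 250 + 50.502 + 200 + 60.3 + 200 = 760.802 Myr.

760.802 million years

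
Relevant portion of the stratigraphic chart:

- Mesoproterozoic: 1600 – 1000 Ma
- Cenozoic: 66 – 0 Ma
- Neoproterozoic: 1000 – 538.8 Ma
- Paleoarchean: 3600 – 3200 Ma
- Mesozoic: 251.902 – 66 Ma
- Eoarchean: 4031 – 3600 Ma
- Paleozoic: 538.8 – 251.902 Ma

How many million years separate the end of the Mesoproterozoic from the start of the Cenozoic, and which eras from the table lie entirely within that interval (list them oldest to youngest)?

934 million years; Neoproterozoic, Paleozoic, Mesozoic

End of Mesoproterozoic = 1000 Ma; start of Cenozoic = 66 Ma.
Gap = 1000 − 66 = 934 Myr.
Eras wholly inside 1000–66 Ma: Neoproterozoic (1000–538.8), Paleozoic (538.8–251.902), Mesozoic (251.902–66).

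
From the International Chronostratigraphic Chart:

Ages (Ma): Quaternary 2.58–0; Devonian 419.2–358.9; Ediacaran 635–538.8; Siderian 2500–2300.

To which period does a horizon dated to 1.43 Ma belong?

Quaternary

1.43 Ma lies between 2.58 and 0 Ma, so it falls in the Quaternary.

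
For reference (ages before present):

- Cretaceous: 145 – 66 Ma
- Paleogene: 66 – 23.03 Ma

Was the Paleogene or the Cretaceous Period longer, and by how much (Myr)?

Cretaceous, by 36.03 million years

Paleogene: 66 − 23.03 = 42.97 Myr.
Cretaceous: 145 − 66 = 79 Myr.
Difference: 79 − 42.97 = 36.03 Myr, so the Cretaceous was longer.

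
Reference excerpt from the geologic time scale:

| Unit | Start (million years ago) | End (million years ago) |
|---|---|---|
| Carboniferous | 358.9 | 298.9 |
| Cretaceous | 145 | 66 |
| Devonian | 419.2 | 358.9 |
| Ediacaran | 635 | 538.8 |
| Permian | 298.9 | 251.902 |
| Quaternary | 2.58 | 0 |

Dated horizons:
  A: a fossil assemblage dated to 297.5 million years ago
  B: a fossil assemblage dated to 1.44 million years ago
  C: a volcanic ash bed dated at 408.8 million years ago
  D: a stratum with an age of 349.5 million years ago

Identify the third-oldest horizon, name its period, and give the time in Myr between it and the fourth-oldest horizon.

Sorted oldest-first by Ma: C (408.8), D (349.5), A (297.5), B (1.44).
The third oldest is A at 297.5 Ma, which lies in 298.9–251.902 Ma: the Permian.
The fourth oldest is B at 1.44 Ma; separation = |297.5 − 1.44| = 296.06 Myr.

A, in the Permian; 296.06 million years to B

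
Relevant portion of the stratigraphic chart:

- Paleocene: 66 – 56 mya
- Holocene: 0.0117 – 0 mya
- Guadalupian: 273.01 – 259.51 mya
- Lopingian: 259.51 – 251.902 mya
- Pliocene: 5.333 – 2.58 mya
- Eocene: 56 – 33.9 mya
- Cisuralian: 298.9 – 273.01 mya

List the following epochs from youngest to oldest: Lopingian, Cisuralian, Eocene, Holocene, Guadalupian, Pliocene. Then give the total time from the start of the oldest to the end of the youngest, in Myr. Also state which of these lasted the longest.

Holocene → Pliocene → Eocene → Lopingian → Guadalupian → Cisuralian; total span 298.9 Myr; longest is Cisuralian

Start ages (Ma): Cisuralian 298.9, Guadalupian 273.01, Lopingian 259.51, Eocene 56, Pliocene 5.333, Holocene 0.0117.
Ordered youngest to oldest: Holocene, Pliocene, Eocene, Lopingian, Guadalupian, Cisuralian.
Span = 298.9 − 0 = 298.9 Myr.
Durations: Holocene 0.0117, Eocene 22.1, Lopingian 7.608, Pliocene 2.753, Cisuralian 25.89, Guadalupian 13.5 → longest is Cisuralian (25.89 Myr).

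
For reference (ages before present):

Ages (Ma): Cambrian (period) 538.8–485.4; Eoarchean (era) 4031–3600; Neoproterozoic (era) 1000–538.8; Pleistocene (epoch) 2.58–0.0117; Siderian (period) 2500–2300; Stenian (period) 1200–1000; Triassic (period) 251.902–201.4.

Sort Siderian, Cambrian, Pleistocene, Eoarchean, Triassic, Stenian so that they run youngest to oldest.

Pleistocene, then Triassic, then Cambrian, then Stenian, then Siderian, then Eoarchean

Sorting by start age (ascending Ma, since larger Ma = older): Pleistocene start 2.58, Triassic start 251.902, Cambrian start 538.8, Stenian start 1200, Siderian start 2500, Eoarchean start 4031.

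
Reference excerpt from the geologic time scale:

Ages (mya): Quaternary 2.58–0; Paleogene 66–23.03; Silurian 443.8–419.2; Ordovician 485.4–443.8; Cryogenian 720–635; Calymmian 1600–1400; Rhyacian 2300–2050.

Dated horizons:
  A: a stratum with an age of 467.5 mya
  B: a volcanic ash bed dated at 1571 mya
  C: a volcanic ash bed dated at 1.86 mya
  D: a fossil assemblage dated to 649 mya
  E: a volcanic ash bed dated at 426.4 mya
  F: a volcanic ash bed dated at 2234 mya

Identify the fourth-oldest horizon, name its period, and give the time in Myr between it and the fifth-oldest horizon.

A, in the Ordovician; 41.1 million years to E

Larger Ma means older, so oldest first: F 2234 > B 1571 > D 649 > A 467.5 > E 426.4 > C 1.86.
Counting 4 along gives A (467.5 Ma); the excerpt puts that inside the Ordovician, 485.4–443.8 Ma.
Next in line is E (426.4 Ma), and 467.5 − 426.4 = 41.1 Myr.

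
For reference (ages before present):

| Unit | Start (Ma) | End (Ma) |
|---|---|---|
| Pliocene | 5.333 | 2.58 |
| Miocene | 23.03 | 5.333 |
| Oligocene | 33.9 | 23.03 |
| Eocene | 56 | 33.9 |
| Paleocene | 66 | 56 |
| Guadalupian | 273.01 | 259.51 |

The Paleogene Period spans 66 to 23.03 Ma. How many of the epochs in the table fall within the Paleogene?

3

Epochs inside 66–23.03 Ma: Paleocene, Eocene, Oligocene — 3 in total.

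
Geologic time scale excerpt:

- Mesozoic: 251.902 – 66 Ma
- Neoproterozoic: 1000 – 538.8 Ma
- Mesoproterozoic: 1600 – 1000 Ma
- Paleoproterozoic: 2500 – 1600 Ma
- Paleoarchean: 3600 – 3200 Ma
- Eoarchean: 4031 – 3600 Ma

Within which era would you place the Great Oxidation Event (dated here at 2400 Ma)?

2400 Ma lies between 2500 and 1600 Ma, so it falls in the Paleoproterozoic.

Paleoproterozoic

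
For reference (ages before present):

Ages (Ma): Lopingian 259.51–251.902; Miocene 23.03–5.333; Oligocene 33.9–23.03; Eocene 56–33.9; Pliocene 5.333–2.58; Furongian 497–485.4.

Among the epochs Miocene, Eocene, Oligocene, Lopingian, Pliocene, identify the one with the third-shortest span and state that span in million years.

Durations: Miocene 17.697; Eocene 22.1; Oligocene 10.87; Lopingian 7.608; Pliocene 2.753 Myr.
Sorted shortest-first: Pliocene (2.753), Lopingian (7.608), Oligocene (10.87), Miocene (17.697), Eocene (22.1).
The third shortest is Oligocene at 10.87 Myr.

Oligocene, 10.87 million years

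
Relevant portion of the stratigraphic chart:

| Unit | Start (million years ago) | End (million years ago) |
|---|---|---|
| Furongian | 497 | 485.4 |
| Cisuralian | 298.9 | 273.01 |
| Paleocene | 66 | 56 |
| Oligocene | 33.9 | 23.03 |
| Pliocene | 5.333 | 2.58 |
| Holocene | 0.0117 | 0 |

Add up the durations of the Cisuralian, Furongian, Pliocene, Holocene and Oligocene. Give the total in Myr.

51.1247 million years

Duration is start − end for each: (298.9 − 273.01) + (497 − 485.4) + (5.333 − 2.58) + (0.0117 − 0) + (33.9 − 23.03).
That is 25.89 + 11.6 + 2.753 + 0.0117 + 10.87, which totals 51.1247 million years.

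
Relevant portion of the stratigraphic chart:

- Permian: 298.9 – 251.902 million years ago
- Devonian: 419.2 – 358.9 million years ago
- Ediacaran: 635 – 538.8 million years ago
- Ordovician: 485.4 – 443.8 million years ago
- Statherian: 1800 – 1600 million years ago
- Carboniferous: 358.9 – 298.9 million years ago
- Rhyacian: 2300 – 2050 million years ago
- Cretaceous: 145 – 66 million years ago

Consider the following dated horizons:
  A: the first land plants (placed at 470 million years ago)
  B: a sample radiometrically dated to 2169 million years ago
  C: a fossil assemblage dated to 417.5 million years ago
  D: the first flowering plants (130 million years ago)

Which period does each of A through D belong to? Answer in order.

A — Ordovician; B — Rhyacian; C — Devonian; D — Cretaceous

A: 470 Ma lies in 485.4–443.8 Ma, so Ordovician.
B: 2169 Ma lies in 2300–2050 Ma, so Rhyacian.
C: 417.5 Ma lies in 419.2–358.9 Ma, so Devonian.
D: 130 Ma lies in 145–66 Ma, so Cretaceous.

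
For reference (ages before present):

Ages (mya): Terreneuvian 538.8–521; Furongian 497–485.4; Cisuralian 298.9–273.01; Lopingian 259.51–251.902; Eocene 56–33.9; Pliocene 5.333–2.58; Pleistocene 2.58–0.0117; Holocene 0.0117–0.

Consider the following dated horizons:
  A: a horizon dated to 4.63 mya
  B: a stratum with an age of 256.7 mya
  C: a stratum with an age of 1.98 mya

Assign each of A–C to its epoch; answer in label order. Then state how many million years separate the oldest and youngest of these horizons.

Match each age against the start–end ranges in the excerpt: A = 4.63 Ma → Pliocene (5.333–2.58); B = 256.7 Ma → Lopingian (259.51–251.902); C = 1.98 Ma → Pleistocene (2.58–0.0117).
The largest age is 256.7 Ma and the smallest is 1.98 Ma; their difference is 254.72 Myr.

A — Pliocene; B — Lopingian; C — Pleistocene; span 254.72 million years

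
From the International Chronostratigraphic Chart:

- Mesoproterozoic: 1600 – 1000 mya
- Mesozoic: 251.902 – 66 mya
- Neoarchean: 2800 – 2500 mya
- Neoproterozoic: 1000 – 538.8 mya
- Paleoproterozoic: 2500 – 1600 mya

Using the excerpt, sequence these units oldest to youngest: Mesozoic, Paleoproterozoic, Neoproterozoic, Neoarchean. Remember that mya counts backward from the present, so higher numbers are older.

Neoarchean, then Paleoproterozoic, then Neoproterozoic, then Mesozoic

The oldest of these is Neoarchean (starts 2800 Ma) and the youngest is Mesozoic (ends 66 Ma).
In between, by decreasing start age: Paleoproterozoic (2500), Neoproterozoic (1000).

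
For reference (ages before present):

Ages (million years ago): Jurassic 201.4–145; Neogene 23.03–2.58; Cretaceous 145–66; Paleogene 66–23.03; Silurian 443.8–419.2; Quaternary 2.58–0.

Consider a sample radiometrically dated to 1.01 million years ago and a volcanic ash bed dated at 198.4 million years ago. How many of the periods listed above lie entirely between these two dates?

3

The older date is 198.4 Ma and the younger is 1.01 Ma.
Periods with start < 198.4 and end > 1.01 Ma: Cretaceous (145–66), Paleogene (66–23.03), Neogene (23.03–2.58).
That is 3 complete periods.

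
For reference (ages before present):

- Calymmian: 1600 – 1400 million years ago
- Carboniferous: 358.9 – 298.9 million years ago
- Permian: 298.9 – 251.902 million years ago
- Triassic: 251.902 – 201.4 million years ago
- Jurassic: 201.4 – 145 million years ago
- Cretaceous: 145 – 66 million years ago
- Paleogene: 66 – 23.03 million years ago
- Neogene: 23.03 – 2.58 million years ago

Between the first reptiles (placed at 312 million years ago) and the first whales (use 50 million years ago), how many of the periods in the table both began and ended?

The older date is 312 Ma and the younger is 50 Ma.
Periods with start < 312 and end > 50 Ma: Permian (298.9–251.902), Triassic (251.902–201.4), Jurassic (201.4–145), Cretaceous (145–66).
That is 4 complete periods.

4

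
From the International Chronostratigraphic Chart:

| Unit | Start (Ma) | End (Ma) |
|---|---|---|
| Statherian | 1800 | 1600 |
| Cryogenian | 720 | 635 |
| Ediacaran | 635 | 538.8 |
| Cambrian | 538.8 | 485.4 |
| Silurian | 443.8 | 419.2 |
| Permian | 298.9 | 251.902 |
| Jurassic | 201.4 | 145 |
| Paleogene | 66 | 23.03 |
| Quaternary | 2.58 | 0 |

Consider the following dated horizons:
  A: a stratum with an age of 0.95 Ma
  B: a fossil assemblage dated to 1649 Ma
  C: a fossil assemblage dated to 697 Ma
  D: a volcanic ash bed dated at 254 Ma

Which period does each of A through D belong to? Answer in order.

A — Quaternary; B — Statherian; C — Cryogenian; D — Permian

A: 0.95 Ma lies in 2.58–0 Ma, so Quaternary.
B: 1649 Ma lies in 1800–1600 Ma, so Statherian.
C: 697 Ma lies in 720–635 Ma, so Cryogenian.
D: 254 Ma lies in 298.9–251.902 Ma, so Permian.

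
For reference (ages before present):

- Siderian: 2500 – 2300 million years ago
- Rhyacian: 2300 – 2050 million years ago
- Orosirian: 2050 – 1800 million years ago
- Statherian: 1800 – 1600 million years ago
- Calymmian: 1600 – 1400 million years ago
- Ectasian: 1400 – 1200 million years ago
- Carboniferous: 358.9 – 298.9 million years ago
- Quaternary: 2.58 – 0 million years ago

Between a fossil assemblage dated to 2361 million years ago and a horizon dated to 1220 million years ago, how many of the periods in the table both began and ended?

4

2361 Ma sits inside the Siderian (2500–2300) and 1220 Ma inside the Ectasian (1400–1200); neither of those is wholly between the two dates.
The listed periods lying completely between them are Rhyacian, Orosirian, Statherian, Calymmian — 4 in all.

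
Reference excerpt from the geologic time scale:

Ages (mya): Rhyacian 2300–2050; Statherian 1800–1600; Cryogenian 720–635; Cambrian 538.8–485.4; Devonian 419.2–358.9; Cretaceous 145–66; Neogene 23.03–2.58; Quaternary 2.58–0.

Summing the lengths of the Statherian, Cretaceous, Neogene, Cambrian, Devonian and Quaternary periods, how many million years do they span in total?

415.73 million years

Each duration: Statherian = 200; Cretaceous = 79; Neogene = 20.45; Cambrian = 53.4; Devonian = 60.3; Quaternary = 2.58.
Sum: 200 + 79 + 20.45 + 53.4 + 60.3 + 2.58 = 415.73 Myr.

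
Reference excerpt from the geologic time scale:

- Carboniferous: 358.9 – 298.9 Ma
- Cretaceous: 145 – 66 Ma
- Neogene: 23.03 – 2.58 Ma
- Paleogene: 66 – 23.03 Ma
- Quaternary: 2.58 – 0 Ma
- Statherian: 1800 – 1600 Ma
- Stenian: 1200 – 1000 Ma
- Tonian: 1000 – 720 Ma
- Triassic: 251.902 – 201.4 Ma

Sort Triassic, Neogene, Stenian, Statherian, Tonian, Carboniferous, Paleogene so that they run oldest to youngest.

Sorting by start age (descending Ma, since larger Ma = older): Statherian start 1800, Stenian start 1200, Tonian start 1000, Carboniferous start 358.9, Triassic start 251.902, Paleogene start 66, Neogene start 23.03.

Statherian → Stenian → Tonian → Carboniferous → Triassic → Paleogene → Neogene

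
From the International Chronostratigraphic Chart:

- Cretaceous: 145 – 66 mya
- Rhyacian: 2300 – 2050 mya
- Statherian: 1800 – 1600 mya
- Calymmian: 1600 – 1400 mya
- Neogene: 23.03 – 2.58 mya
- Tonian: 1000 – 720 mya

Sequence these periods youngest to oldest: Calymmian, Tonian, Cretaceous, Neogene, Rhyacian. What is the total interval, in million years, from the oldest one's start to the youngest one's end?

From the excerpt: Calymmian 1600–1400; Tonian 1000–720; Cretaceous 145–66; Neogene 23.03–2.58; Rhyacian 2300–2050 (Ma).
Larger Ma is earlier, so the oldest is Rhyacian and the youngest is Neogene; youngest to oldest: Neogene, Cretaceous, Tonian, Calymmian, Rhyacian.
Oldest start 2300 minus youngest end 2.58 gives 2297.42 Myr overall.

Neogene → Cretaceous → Tonian → Calymmian → Rhyacian; total span 2297.42 Myr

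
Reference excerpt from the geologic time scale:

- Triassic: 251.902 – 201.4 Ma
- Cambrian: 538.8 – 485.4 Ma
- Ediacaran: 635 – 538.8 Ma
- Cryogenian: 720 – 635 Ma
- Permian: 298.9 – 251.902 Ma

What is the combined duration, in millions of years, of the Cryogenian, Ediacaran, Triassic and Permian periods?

Duration is start − end for each: (720 − 635) + (635 − 538.8) + (251.902 − 201.4) + (298.9 − 251.902).
That is 85 + 96.2 + 50.502 + 46.998, which totals 278.7 million years.

278.7 million years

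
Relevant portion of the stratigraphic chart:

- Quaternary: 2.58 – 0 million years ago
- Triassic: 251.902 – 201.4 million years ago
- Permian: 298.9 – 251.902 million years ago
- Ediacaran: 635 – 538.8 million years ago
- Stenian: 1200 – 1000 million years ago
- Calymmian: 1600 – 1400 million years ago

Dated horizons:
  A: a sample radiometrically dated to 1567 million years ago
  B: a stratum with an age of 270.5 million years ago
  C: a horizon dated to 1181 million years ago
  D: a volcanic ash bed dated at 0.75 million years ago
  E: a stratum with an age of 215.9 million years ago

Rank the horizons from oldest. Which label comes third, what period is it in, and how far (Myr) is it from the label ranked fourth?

B, in the Permian; 54.6 million years to E

Sorted oldest-first by Ma: A (1567), C (1181), B (270.5), E (215.9), D (0.75).
The third oldest is B at 270.5 Ma, which lies in 298.9–251.902 Ma: the Permian.
The fourth oldest is E at 215.9 Ma; separation = |270.5 − 215.9| = 54.6 Myr.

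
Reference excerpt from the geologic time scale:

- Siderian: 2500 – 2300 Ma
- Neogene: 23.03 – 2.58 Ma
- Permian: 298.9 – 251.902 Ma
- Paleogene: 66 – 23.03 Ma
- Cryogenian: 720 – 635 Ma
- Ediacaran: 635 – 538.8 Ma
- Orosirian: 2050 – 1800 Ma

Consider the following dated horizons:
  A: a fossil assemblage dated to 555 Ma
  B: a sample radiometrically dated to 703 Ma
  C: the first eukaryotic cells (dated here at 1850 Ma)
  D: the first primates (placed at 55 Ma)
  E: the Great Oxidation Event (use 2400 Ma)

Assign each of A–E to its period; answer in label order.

Match each age against the start–end ranges in the excerpt: A = 555 Ma → Ediacaran (635–538.8); B = 703 Ma → Cryogenian (720–635); C = 1850 Ma → Orosirian (2050–1800); D = 55 Ma → Paleogene (66–23.03); E = 2400 Ma → Siderian (2500–2300).

A — Ediacaran; B — Cryogenian; C — Orosirian; D — Paleogene; E — Siderian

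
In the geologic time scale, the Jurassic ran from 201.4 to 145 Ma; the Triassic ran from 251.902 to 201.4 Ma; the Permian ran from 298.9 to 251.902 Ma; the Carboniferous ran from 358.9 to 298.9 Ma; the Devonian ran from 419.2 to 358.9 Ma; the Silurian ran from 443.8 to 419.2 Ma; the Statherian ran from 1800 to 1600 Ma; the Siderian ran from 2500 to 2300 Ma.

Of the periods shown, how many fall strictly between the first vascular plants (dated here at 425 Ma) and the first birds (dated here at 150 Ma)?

4

The older date is 425 Ma and the younger is 150 Ma.
Periods with start < 425 and end > 150 Ma: Devonian (419.2–358.9), Carboniferous (358.9–298.9), Permian (298.9–251.902), Triassic (251.902–201.4).
That is 4 complete periods.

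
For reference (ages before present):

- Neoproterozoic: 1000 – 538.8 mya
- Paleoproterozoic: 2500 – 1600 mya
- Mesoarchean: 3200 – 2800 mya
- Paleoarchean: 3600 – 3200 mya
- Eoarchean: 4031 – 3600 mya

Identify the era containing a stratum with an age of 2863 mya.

2863 Ma lies between 3200 and 2800 Ma, so it falls in the Mesoarchean.

Mesoarchean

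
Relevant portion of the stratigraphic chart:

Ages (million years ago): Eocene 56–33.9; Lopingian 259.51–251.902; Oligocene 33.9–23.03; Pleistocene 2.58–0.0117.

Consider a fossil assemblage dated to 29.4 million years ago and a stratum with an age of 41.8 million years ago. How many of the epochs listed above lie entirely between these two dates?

The older date is 41.8 Ma and the younger is 29.4 Ma.
No epoch both begins after 41.8 Ma and ends before 29.4 Ma, so the count is 0.

0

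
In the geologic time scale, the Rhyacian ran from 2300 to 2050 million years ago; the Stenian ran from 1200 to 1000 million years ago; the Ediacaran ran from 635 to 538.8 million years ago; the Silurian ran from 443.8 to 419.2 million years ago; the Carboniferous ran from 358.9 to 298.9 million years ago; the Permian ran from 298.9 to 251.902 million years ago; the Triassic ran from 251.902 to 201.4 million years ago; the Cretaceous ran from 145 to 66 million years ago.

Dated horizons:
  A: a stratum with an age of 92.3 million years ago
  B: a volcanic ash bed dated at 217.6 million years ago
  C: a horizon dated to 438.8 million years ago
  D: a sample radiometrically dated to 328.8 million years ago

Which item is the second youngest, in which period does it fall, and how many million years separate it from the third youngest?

Sorted youngest-first by Ma: A (92.3), B (217.6), D (328.8), C (438.8).
The second youngest is B at 217.6 Ma, which lies in 251.902–201.4 Ma: the Triassic.
The third youngest is D at 328.8 Ma; separation = |217.6 − 328.8| = 111.2 Myr.

B, in the Triassic; 111.2 million years to D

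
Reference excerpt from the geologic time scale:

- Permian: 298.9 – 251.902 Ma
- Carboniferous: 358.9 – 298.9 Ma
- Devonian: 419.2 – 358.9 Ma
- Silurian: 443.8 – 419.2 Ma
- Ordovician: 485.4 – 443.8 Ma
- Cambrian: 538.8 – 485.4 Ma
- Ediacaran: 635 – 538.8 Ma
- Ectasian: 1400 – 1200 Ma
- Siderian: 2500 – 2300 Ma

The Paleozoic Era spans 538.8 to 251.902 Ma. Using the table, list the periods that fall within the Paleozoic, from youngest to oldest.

Permian, Carboniferous, Devonian, Silurian, Ordovician, Cambrian

Periods with both bounds inside 538.8–251.902 Ma: Permian (298.9–251.902), Carboniferous (358.9–298.9), Devonian (419.2–358.9), Silurian (443.8–419.2), Ordovician (485.4–443.8), Cambrian (538.8–485.4).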